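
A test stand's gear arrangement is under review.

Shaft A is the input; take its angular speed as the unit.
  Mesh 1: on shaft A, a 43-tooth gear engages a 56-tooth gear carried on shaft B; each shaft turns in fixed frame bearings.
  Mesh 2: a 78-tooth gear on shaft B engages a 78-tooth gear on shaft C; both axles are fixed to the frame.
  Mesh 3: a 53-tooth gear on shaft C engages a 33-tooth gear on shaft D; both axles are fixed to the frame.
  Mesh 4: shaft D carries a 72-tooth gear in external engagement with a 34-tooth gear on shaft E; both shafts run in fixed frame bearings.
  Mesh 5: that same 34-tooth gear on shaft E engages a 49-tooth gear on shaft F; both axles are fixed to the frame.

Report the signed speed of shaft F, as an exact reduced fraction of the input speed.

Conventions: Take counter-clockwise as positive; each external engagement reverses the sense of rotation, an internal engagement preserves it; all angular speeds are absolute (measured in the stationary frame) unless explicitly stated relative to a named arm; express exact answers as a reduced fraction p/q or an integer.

-6837/3773

5-mesh fixed-axis compound train (all bearings frame-fixed)
mesh 1 [43T→56T]: |ω|/ω_in = 1×43/56 = 43/56, sense flips to −
mesh 2 [78T→78T]: |ω|/ω_in = (43/56)×78/78 = 43/56, sense flips to +
mesh 3 [53T→33T]: |ω|/ω_in = (43/56)×53/33 = 2279/1848, sense flips to −
mesh 4 [72T→34T]: |ω|/ω_in = (2279/1848)×72/34 = 6837/2618, sense flips to +
mesh 5 [34T→49T]: |ω|/ω_in = (6837/2618)×34/49 = 6837/3773, sense flips to −
signed output speed (× input speed) = -6837/3773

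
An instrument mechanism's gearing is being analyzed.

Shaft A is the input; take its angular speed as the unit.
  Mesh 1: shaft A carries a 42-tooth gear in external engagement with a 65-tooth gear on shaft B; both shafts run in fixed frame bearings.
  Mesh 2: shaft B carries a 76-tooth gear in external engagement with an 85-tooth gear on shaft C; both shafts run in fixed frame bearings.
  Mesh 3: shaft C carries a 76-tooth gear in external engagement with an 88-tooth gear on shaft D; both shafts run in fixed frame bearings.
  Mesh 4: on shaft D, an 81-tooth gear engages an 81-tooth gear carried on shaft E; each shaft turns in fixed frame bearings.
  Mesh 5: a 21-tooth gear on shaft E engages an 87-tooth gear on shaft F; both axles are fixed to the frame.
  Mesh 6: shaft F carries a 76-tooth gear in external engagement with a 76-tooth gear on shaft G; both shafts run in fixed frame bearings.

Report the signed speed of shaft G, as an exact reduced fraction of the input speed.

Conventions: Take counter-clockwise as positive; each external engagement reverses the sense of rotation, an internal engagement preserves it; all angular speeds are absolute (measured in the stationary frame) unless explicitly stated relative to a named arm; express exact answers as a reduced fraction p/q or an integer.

6-mesh fixed-axis compound train (all bearings frame-fixed)
mesh 1 [42T→65T]: |ω|/ω_in = 1×42/65 = 42/65, sense flips to −
mesh 2 [76T→85T]: |ω|/ω_in = (42/65)×76/85 = 3192/5525, sense flips to +
mesh 3 [76T→88T]: |ω|/ω_in = (3192/5525)×76/88 = 30324/60775, sense flips to −
mesh 4 [81T→81T]: |ω|/ω_in = (30324/60775)×81/81 = 30324/60775, sense flips to +
mesh 5 [21T→87T]: |ω|/ω_in = (30324/60775)×21/87 = 212268/1762475, sense flips to −
mesh 6 [76T→76T]: |ω|/ω_in = (212268/1762475)×76/76 = 212268/1762475, sense flips to +
signed output speed (× input speed) = 212268/1762475

212268/1762475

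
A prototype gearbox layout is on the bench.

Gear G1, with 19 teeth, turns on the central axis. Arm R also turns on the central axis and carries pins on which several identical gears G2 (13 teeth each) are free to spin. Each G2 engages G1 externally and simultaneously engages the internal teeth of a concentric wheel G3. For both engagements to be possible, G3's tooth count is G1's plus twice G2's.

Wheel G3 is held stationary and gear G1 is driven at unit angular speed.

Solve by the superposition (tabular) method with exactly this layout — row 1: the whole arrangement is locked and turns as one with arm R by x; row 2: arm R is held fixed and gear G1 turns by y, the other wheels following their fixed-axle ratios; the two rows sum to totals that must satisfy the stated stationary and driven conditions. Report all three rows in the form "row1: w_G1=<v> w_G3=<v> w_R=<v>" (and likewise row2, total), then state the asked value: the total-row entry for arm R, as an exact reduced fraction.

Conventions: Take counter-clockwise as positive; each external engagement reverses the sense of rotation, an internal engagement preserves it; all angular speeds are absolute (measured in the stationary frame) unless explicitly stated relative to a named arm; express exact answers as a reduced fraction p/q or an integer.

class = planetary set [G3 = 19+2·13 = 45; Willis about the carrier]
row 1: whole set turns with the arm by x
row 2 — arm fixed, fixed-axis ratios: sun y, ring −(19/45)·y, arm 0
boundary: total ω_ring = x − (19/45)·y = 0 and total ω_sun = x + y = 1  ⇒  y = 45/64, x = 19/64
row 2 ring = −(19/45)·45/64 = -19/64
totals (row 1 + row 2): sun 19/64 + 45/64 = 1, ring 19/64 + (-19/64) = 0, arm 19/64 + 0 = 19/64
asked cell (total, arm) = 19/64

row1: w_G1=19/64 w_G3=19/64 w_R=19/64
row2: w_G1=45/64 w_G3=-19/64 w_R=0
total: w_G1=1 w_G3=0 w_R=19/64
asked value: 19/64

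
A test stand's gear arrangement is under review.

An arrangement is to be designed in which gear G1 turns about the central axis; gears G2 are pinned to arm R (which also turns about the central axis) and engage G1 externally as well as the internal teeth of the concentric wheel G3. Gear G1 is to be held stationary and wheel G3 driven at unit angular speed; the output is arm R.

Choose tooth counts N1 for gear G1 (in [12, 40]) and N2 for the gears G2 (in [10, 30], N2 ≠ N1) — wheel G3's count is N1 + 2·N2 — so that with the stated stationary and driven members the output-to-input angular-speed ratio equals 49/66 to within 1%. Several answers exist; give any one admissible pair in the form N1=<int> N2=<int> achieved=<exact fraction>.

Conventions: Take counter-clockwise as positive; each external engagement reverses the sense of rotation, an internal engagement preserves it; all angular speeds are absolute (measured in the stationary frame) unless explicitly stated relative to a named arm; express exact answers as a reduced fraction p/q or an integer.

N1=17 N2=16 achieved=49/66

topology: planetary set — design target 49/66, arm = carrier (Willis)
Willis with ω_sun = 0: ω_arm/ω_ring = N3/(N1+N3); set equal to 49/66  ⇒  N3/N1 = (49/66)/(1 − 49/66) = 49/17
N3 = N1 + 2·N2  ⇒  N2/N1 = (N3/N1 − 1)/2 = (49/17 − 1)/2 = 16/17
smallest multiple with N1 ≥ 12 and N2 ≥ 10: k = 1  ⇒  N1 = 1·17 = 17, N2 = 1·16 = 16 (N1 ≤ 40, N2 ≤ 30, N2 ≠ N1 ✓), N3 = 17 + 2·16 = 49
check: N3/(N1+N3) with N1 = 17, N3 = 49 gives 49/66; |achieved − target| = 0 ≤ 49/6600 ✓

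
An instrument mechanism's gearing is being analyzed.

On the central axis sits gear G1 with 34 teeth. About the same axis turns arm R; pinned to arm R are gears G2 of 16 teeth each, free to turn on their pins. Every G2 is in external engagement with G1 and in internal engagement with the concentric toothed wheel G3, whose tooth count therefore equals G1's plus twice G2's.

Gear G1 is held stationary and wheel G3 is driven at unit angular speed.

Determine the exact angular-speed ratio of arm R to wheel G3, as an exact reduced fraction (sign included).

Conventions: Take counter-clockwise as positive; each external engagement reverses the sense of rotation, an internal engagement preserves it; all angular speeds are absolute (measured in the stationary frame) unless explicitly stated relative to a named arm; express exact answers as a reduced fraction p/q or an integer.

planetary set (34T centre, 16T on arm, 66T internal) — Willis relation
ring teeth: 34 + 2·16 = 66
34(ω_sun−ω_arm) = −66(ω_ring−ω_arm),  ω_sun = 0, ω_ring = 1
34(0−ω_arm) = −66(1−ω_arm)  ⇒  100·ω_arm = 66  ⇒  ω_arm = 33/50
ω_out/ω_in = 33/50

33/50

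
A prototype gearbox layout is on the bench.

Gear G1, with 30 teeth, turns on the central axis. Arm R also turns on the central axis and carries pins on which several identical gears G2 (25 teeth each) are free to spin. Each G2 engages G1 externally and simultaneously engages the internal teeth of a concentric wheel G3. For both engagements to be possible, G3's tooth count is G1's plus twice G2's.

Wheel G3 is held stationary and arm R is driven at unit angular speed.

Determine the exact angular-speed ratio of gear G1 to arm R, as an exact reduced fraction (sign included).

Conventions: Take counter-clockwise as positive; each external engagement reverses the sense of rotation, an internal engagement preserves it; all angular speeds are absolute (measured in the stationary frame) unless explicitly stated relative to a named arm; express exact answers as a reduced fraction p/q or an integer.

planetary set (30T centre, 25T on arm, 80T internal) — Willis relation
ring teeth: 30 + 2·25 = 80
30(ω_sun−ω_arm) = −80(ω_ring−ω_arm),  ω_ring = 0, ω_arm = 1
ω_sun = 1 − (80/30)(0−1) = 11/3
ω_out/ω_in = 11/3

11/3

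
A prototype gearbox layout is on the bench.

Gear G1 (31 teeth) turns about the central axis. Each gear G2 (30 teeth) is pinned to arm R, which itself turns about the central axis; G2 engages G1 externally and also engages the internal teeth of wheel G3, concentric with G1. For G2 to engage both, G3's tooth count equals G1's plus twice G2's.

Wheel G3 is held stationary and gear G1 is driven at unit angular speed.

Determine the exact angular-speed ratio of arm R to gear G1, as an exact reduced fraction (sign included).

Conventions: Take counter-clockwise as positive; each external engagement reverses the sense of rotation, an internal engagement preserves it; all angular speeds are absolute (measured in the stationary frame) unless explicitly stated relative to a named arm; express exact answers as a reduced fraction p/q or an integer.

31/122

planetary set (31T centre, 30T on arm, 91T internal) — Willis relation
ring teeth: 31 + 2·30 = 91
31(ω_sun−ω_arm) = −91(ω_ring−ω_arm),  ω_ring = 0, ω_sun = 1
31(1−ω_arm) = −91(0−ω_arm)  ⇒  122·ω_arm = 31  ⇒  ω_arm = 31/122
ω_out/ω_in = 31/122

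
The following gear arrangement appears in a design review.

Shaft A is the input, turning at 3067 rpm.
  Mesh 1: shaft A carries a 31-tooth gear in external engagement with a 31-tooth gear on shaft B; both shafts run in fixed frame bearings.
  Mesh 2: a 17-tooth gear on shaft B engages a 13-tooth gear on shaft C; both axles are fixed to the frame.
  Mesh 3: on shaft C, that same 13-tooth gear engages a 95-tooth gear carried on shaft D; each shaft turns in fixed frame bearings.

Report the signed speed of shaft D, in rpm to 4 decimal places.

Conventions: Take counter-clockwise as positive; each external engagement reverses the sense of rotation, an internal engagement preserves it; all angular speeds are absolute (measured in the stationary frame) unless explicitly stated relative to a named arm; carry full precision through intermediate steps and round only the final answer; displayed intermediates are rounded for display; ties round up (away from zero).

-548.8316 rpm

class = fixed-axis compound train [3 meshes; 3 ratios multiply, 3 sense flips]
mesh 1 [31T→31T]: ω = 3067.0000×31/31 = 3067.0000 rpm, sense flips to −
mesh 2 [17T→13T]: ω = 3067.0000×17/13 = 4010.6923 rpm, sense flips to +
mesh 3 [13T→95T]: ω = 4010.6923×13/95 = 548.8316 rpm, sense flips to −
signed output speed = -548.8316 rpm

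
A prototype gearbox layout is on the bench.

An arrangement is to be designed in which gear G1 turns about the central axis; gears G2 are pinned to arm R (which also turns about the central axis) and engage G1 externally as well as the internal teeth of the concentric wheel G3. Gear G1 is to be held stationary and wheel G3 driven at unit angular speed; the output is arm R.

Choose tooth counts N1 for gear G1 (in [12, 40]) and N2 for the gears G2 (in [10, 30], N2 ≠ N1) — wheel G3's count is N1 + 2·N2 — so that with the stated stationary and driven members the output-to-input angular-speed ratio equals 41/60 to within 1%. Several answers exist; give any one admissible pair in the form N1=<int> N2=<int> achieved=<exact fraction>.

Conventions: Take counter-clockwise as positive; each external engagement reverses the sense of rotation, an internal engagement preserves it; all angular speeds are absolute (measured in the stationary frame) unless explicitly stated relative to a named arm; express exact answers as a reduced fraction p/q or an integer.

planetary set to be sized for 41/60 (Willis relation)
Willis with ω_sun = 0: ω_arm/ω_ring = N3/(N1+N3); set equal to 41/60  ⇒  N3/N1 = (41/60)/(1 − 41/60) = 41/19
N3 = N1 + 2·N2  ⇒  N2/N1 = (N3/N1 − 1)/2 = (41/19 − 1)/2 = 11/19
smallest multiple with N1 ≥ 12 and N2 ≥ 10: k = 1  ⇒  N1 = 1·19 = 19, N2 = 1·11 = 11 (N1 ≤ 40, N2 ≤ 30, N2 ≠ N1 ✓), N3 = 19 + 2·11 = 41
check: N3/(N1+N3) with N1 = 19, N3 = 41 gives 41/60; |achieved − target| = 0 ≤ 41/6000 ✓

N1=19 N2=11 achieved=41/60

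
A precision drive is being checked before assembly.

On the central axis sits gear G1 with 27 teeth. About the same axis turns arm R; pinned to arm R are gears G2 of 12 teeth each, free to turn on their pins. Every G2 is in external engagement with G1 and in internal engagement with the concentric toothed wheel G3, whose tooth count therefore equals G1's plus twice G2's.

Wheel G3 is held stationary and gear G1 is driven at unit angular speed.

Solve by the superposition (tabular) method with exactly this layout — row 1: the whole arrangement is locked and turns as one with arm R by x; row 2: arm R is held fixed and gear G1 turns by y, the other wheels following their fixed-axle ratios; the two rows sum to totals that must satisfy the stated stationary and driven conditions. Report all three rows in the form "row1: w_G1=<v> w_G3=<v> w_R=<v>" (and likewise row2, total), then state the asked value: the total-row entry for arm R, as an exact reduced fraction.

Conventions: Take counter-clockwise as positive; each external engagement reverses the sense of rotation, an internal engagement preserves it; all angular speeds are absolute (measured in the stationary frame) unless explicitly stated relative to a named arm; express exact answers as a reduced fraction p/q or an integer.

row1: w_G1=9/26 w_G3=9/26 w_R=9/26
row2: w_G1=17/26 w_G3=-9/26 w_R=0
total: w_G1=1 w_G3=0 w_R=9/26
asked value: 9/26

recognized (axles ride arm R): planetary set, 27/12/51 teeth
superposition row 1 [locked train]: every member turns x
row 2: sun turns y, ring = −(27/51)·y, arm 0
boundary: total ω_ring = x − (27/51)·y = 0 and total ω_sun = x + y = 1  ⇒  y = 17/26, x = 9/26
row 2 ring = −(27/51)·17/26 = -9/26
totals (row 1 + row 2): sun 9/26 + 17/26 = 1, ring 9/26 + (-9/26) = 0, arm 9/26 + 0 = 9/26
asked cell (total, arm) = 9/26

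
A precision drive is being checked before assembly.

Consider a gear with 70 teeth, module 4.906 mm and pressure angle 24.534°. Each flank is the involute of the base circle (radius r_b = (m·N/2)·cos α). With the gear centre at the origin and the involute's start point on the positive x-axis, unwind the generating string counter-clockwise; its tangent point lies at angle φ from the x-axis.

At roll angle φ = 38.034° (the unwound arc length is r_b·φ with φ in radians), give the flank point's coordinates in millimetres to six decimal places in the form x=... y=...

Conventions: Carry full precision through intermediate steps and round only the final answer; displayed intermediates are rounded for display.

x=186.924230 y=14.570295

recognized (one wheel, involute flank): single-mesh tooth geometry, m = 4.906, N = 70
pitch radius r_p = m·N/2 = 4.906·70/2 = 171.710000
base radius r_b = r_p·cos α = 171.710000·cos 24.534° = 156.207167
roll angle φ = 38.034° = 0.66381853 rad
x = r_b·(cos φ + φ·sin φ) = 186.924230
y = r_b·(sin φ − φ·cos φ) = 14.570295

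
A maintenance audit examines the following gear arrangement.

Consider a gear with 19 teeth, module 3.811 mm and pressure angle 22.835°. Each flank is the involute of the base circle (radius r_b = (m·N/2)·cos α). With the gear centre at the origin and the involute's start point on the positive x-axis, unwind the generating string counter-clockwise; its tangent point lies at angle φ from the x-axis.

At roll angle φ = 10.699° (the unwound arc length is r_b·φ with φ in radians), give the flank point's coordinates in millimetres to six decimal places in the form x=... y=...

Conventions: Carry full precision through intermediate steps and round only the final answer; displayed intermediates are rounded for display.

x=33.943696 y=0.072168

class = single-mesh tooth geometry [base-circle involute, m = 3.811, 19T]
pitch radius r_p = m·N/2 = 3.811·19/2 = 36.204500
base radius r_b = r_p·cos α = 36.204500·cos 22.835° = 33.367018
roll angle φ = 10.699° = 0.18673278 rad
x = r_b·(cos φ + φ·sin φ) = 33.943696
y = r_b·(sin φ − φ·cos φ) = 0.072168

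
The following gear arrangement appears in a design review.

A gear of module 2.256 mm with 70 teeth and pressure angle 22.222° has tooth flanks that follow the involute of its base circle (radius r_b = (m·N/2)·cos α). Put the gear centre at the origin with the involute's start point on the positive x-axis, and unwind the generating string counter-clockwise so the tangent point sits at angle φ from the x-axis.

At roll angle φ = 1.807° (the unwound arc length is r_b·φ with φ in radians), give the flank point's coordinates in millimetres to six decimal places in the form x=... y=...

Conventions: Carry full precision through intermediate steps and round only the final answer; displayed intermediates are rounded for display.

single-mesh involute tooth geometry (70T wheel at module 2.256)
pitch radius r_p = m·N/2 = 2.256·70/2 = 78.960000
base radius r_b = r_p·cos α = 78.960000·cos 22.222° = 73.095280
roll angle φ = 1.807° = 0.03153810 rad
x = r_b·(cos φ + φ·sin φ) = 73.131624
y = r_b·(sin φ − φ·cos φ) = 0.000764

x=73.131624 y=0.000764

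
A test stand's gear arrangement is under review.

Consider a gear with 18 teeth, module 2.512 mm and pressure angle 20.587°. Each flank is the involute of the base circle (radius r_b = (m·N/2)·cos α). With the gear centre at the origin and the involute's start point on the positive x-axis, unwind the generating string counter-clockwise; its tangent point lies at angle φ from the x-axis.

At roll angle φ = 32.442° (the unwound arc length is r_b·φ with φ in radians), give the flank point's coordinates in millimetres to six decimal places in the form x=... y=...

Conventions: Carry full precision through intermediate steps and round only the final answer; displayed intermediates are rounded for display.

x=24.289794 y=1.240076

class = single-mesh tooth geometry [base-circle involute, m = 2.512, 18T]
pitch radius r_p = m·N/2 = 2.512·18/2 = 22.608000
base radius r_b = r_p·cos α = 22.608000·cos 20.587° = 21.164238
roll angle φ = 32.442° = 0.56621972 rad
x = r_b·(cos φ + φ·sin φ) = 24.289794
y = r_b·(sin φ − φ·cos φ) = 1.240076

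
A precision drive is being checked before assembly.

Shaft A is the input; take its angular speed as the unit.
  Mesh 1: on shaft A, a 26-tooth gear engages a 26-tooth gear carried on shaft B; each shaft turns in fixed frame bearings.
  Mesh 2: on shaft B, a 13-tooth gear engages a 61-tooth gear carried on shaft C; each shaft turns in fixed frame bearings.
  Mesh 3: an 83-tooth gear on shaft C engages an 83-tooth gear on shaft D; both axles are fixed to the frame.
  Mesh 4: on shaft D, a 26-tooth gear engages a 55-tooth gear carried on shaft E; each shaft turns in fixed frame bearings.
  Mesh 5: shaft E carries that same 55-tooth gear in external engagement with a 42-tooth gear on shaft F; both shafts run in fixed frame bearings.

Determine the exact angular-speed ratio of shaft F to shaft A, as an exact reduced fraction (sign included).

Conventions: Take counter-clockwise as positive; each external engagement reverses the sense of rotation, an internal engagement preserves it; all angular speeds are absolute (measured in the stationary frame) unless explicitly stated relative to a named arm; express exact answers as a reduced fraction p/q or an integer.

-169/1281

class = fixed-axis compound train [5 meshes; 5 ratios multiply, 5 sense flips]
mesh 1 [26T→26T]: running ratio 1, sense −
mesh 2 [13T→61T]: running ratio 13/61, sense +
mesh 3 [83T→83T]: running ratio 13/61, sense −
mesh 4 [26T→55T]: running ratio 338/3355, sense +
mesh 5 [55T→42T]: running ratio 169/1281, sense −
ω_out/ω_in = -169/1281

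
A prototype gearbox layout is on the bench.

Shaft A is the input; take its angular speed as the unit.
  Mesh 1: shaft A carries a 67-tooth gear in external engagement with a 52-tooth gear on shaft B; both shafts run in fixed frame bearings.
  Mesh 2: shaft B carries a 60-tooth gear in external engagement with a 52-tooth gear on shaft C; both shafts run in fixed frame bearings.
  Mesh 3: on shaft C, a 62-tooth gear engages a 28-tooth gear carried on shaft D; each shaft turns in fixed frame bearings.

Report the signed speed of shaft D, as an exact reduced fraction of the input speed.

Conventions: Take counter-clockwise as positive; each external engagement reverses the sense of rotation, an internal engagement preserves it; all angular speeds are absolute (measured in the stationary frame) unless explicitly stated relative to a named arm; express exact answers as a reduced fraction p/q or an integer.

3-mesh fixed-axis compound train (all bearings frame-fixed)
mesh 1 [67T→52T]: |ω|/ω_in = 1×67/52 = 67/52, sense flips to −
mesh 2 [60T→52T]: |ω|/ω_in = (67/52)×60/52 = 1005/676, sense flips to +
mesh 3 [62T→28T]: |ω|/ω_in = (1005/676)×62/28 = 31155/9464, sense flips to −
signed output speed (× input speed) = -31155/9464

-31155/9464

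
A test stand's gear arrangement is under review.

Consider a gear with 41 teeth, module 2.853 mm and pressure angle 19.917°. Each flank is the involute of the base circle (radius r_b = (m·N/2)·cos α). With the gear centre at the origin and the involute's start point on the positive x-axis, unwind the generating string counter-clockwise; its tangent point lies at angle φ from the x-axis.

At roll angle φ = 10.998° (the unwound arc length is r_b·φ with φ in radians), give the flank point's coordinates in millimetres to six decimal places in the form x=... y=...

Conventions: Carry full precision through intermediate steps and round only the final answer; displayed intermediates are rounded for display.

x=55.991970 y=0.129158

class = single-mesh tooth geometry [base-circle involute, m = 2.853, 41T]
pitch radius r_p = m·N/2 = 2.853·41/2 = 58.486500
base radius r_b = r_p·cos α = 58.486500·cos 19.917° = 54.988252
roll angle φ = 10.998° = 0.19195131 rad
x = r_b·(cos φ + φ·sin φ) = 55.991970
y = r_b·(sin φ − φ·cos φ) = 0.129158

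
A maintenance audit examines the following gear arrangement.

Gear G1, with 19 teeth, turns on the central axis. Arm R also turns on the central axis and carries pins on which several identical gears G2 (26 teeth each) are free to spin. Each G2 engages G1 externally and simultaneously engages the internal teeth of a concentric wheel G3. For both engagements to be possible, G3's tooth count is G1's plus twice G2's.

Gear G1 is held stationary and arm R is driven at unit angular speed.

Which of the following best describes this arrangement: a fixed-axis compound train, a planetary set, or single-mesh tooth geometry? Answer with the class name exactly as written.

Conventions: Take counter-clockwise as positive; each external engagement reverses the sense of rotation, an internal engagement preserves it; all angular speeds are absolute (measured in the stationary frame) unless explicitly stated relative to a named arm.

planetary set

recognized (axles ride arm R): planetary set, 19/26/71 teeth
classification: planetary set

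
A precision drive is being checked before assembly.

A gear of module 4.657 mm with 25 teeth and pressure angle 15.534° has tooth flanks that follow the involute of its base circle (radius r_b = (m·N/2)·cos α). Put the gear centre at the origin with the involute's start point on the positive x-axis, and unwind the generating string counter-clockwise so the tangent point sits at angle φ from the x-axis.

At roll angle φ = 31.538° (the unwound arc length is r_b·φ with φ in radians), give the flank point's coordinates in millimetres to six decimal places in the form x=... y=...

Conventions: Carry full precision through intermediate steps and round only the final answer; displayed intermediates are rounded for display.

x=63.949915 y=3.024492

class = single-mesh tooth geometry [base-circle involute, m = 4.657, 25T]
pitch radius r_p = m·N/2 = 4.657·25/2 = 58.212500
base radius r_b = r_p·cos α = 58.212500·cos 15.534° = 56.086096
roll angle φ = 31.538° = 0.55044194 rad
x = r_b·(cos φ + φ·sin φ) = 63.949915
y = r_b·(sin φ − φ·cos φ) = 3.024492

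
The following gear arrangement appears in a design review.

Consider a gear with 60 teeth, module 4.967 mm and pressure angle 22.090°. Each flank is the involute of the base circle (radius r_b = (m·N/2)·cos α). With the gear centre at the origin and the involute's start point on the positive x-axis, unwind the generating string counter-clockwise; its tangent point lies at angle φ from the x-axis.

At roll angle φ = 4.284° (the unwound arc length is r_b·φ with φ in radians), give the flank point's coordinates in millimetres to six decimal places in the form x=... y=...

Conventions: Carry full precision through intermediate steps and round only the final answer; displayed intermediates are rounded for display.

topology: single-mesh involute geometry — m = 4.967, N = 60
pitch radius r_p = m·N/2 = 4.967·60/2 = 149.010000
base radius r_b = r_p·cos α = 149.010000·cos 22.090° = 138.071814
roll angle φ = 4.284° = 0.07476991 rad
x = r_b·(cos φ + φ·sin φ) = 138.457222
y = r_b·(sin φ − φ·cos φ) = 0.019227

x=138.457222 y=0.019227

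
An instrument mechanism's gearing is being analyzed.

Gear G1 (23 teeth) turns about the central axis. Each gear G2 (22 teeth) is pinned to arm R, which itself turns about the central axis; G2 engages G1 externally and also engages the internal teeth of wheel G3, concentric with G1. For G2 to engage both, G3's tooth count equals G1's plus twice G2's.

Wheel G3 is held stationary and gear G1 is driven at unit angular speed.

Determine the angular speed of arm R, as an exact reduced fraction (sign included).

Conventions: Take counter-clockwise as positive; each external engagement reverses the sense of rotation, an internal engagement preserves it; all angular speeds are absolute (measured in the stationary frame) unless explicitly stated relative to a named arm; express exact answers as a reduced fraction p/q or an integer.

23/90

class = planetary set [G3 = 23+2·22 = 67; Willis about the carrier]
ring teeth: 23 + 2·22 = 67
23(ω_sun−ω_arm) = −67(ω_ring−ω_arm),  ω_ring = 0, ω_sun = 1
23(1−ω_arm) = −67(0−ω_arm)  ⇒  90·ω_arm = 23  ⇒  ω_arm = 23/90
exact speed ratio = 23/90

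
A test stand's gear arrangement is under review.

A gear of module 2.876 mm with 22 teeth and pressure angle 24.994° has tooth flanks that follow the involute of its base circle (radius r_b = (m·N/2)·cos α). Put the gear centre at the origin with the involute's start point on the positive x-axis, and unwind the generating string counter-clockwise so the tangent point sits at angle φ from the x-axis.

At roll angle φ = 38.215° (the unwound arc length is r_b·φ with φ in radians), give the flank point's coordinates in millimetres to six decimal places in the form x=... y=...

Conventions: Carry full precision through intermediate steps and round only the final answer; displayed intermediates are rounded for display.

recognized (one wheel, involute flank): single-mesh tooth geometry, m = 2.876, N = 22
pitch radius r_p = m·N/2 = 2.876·22/2 = 31.636000
base radius r_b = r_p·cos α = 31.636000·cos 24.994° = 28.673353
roll angle φ = 38.215° = 0.66697757 rad
x = r_b·(cos φ + φ·sin φ) = 34.359185
y = r_b·(sin φ − φ·cos φ) = 2.711730

x=34.359185 y=2.711730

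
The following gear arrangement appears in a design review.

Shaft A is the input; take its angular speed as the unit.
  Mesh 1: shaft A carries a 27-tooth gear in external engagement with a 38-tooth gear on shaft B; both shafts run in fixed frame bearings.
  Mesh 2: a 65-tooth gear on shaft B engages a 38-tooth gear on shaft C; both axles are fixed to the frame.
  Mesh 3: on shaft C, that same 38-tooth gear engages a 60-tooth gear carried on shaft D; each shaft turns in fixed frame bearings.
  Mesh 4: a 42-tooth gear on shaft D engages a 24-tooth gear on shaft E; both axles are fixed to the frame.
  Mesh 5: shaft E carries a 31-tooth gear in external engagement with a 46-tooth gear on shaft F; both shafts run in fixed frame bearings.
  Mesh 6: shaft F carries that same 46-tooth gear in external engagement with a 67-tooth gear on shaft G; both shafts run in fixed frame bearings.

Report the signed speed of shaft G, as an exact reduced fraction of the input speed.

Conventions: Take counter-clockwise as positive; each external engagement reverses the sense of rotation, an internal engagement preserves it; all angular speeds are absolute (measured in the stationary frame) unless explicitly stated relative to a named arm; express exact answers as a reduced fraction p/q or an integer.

25389/40736

6-mesh fixed-axis compound train (all bearings frame-fixed)
mesh 1 [27T→38T]: |ω|/ω_in = 1×27/38 = 27/38, sense flips to −
mesh 2 [65T→38T]: |ω|/ω_in = (27/38)×65/38 = 1755/1444, sense flips to +
mesh 3 [38T→60T]: |ω|/ω_in = (1755/1444)×38/60 = 117/152, sense flips to −
mesh 4 [42T→24T]: |ω|/ω_in = (117/152)×42/24 = 819/608, sense flips to +
mesh 5 [31T→46T]: |ω|/ω_in = (819/608)×31/46 = 25389/27968, sense flips to −
mesh 6 [46T→67T]: |ω|/ω_in = (25389/27968)×46/67 = 25389/40736, sense flips to +
signed output speed (× input speed) = 25389/40736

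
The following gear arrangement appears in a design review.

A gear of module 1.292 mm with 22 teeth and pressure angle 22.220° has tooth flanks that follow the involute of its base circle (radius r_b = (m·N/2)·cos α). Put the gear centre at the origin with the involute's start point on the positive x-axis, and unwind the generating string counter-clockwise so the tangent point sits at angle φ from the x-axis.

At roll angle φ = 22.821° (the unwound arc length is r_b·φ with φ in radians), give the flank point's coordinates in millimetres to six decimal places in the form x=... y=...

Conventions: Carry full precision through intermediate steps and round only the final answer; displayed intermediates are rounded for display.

class = single-mesh tooth geometry [base-circle involute, m = 1.292, 22T]
pitch radius r_p = m·N/2 = 1.292·22/2 = 14.212000
base radius r_b = r_p·cos α = 14.212000·cos 22.220° = 13.156598
roll angle φ = 22.821° = 0.39830159 rad
x = r_b·(cos φ + φ·sin φ) = 14.159179
y = r_b·(sin φ − φ·cos φ) = 0.272743

x=14.159179 y=0.272743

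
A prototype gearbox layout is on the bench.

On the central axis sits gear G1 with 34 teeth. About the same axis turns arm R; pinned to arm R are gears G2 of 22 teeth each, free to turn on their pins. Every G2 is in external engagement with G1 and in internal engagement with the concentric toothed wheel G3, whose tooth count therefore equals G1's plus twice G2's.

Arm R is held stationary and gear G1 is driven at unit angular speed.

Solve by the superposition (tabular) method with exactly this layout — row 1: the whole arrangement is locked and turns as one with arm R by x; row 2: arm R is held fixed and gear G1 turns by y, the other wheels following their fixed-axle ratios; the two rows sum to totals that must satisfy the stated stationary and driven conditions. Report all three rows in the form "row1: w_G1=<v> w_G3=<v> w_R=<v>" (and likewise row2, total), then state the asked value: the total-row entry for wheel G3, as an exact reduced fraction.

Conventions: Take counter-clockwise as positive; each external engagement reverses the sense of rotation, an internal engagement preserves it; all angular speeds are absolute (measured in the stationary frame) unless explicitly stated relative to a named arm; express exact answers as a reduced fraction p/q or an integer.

recognized (axles ride arm R): planetary set, 34/22/78 teeth
row 1: whole set turns with the arm by x
row 2: sun turns y, ring = −(34/78)·y, arm 0
boundary: total ω_arm = x = 0 and total ω_sun = x + y = 1  ⇒  y = 1, x = 0
row 2 ring = −(34/78)·1 = -17/39
totals (row 1 + row 2): sun 0 + 1 = 1, ring 0 + (-17/39) = -17/39, arm 0 + 0 = 0
asked cell (total, ring) = -17/39

row1: w_G1=0 w_G3=0 w_R=0
row2: w_G1=1 w_G3=-17/39 w_R=0
total: w_G1=1 w_G3=-17/39 w_R=0
asked value: -17/39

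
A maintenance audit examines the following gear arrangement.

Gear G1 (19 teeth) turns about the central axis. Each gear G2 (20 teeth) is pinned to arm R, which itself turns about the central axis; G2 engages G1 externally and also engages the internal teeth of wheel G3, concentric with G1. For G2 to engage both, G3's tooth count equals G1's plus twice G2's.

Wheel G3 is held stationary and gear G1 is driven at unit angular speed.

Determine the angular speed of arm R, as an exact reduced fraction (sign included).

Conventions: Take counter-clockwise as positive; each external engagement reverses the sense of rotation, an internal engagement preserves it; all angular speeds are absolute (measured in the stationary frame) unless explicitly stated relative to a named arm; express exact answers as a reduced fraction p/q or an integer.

19/78

class = planetary set [G3 = 19+2·20 = 59; Willis about the carrier]
ring teeth: 19 + 2·20 = 59
19(ω_sun−ω_arm) = −59(ω_ring−ω_arm),  ω_ring = 0, ω_sun = 1
19(1−ω_arm) = −59(0−ω_arm)  ⇒  78·ω_arm = 19  ⇒  ω_arm = 19/78
exact speed ratio = 19/78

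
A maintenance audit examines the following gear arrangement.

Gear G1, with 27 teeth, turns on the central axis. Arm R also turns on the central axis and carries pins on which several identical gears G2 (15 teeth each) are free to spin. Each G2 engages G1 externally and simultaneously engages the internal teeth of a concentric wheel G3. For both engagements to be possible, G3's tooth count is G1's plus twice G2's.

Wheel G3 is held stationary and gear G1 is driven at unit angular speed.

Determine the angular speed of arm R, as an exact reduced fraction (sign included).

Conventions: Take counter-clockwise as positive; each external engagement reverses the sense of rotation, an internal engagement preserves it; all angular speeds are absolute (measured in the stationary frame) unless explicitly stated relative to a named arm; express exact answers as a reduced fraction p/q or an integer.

planetary set (27T centre, 15T on arm, 57T internal) — Willis relation
ring teeth: 27 + 2·15 = 57
27(ω_sun−ω_arm) = −57(ω_ring−ω_arm),  ω_ring = 0, ω_sun = 1
27(1−ω_arm) = −57(0−ω_arm)  ⇒  84·ω_arm = 27  ⇒  ω_arm = 9/28
exact speed ratio = 9/28

9/28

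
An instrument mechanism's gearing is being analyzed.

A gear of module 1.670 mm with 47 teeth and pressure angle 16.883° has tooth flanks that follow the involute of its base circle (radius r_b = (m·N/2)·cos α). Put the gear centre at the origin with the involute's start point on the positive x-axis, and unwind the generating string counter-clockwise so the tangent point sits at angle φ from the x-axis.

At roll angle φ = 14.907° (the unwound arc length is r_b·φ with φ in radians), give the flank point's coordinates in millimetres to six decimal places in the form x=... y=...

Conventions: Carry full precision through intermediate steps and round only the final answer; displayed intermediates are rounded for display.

x=38.803134 y=0.218973

class = single-mesh tooth geometry [base-circle involute, m = 1.670, 47T]
pitch radius r_p = m·N/2 = 1.670·47/2 = 39.245000
base radius r_b = r_p·cos α = 39.245000·cos 16.883° = 37.553532
roll angle φ = 14.907° = 0.26017623 rad
x = r_b·(cos φ + φ·sin φ) = 38.803134
y = r_b·(sin φ − φ·cos φ) = 0.218973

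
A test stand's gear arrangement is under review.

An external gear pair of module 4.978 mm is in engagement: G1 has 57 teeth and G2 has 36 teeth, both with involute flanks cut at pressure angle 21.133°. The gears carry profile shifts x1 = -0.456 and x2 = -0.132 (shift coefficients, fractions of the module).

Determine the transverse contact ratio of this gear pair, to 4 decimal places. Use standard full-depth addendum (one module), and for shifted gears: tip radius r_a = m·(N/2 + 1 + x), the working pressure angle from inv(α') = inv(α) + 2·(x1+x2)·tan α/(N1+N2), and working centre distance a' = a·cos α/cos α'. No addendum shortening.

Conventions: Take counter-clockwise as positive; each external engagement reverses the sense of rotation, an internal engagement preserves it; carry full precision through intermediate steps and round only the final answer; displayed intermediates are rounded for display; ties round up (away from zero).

1.8220

single-mesh involute tooth geometry (57T engaging 36T at module 4.978)
base radii: r_b1 = 132.331478, r_b2 = 83.577776
tip radii: r_a1 = 144.581032, r_a2 = 93.924904
inv(α') = inv(21.133°) + 2·(-0.456-0.132)·tan α/(57+36) = 0.01280159  ⇒  α' = 19.04172°
a' = a·cos α / cos α' = 231.4770·cos 21.133°/cos 19.04172° = 228.407418
action lengths: √(r_a1²−r_b1²) = 58.241348, √(r_a2²−r_b2²) = 42.856073
base pitch p_b = π·m·cos α = 14.587074
CR = (58.241348 + 42.856073 − 228.407418·sin 19.04172°)/14.587074 = 1.822025
contact ratio ≈ 1.8220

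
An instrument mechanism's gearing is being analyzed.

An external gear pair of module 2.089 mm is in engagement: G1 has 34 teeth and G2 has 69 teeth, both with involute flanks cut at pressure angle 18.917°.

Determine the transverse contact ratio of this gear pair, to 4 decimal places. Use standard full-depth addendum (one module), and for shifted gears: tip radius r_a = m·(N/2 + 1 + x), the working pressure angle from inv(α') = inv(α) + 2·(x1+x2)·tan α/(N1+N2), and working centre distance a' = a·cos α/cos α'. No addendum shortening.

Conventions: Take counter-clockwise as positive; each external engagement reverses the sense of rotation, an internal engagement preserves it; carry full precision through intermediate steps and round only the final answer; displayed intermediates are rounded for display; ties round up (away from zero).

single-mesh involute tooth geometry (34T engaging 69T at module 2.089)
base radii: r_b1 = 33.594915, r_b2 = 68.177915
tip radii: r_a1 = 37.602000, r_a2 = 74.159500
no profile shift: α' = α, a' = a
action lengths: √(r_a1²−r_b1²) = 16.890592, √(r_a2²−r_b2²) = 29.178816
base pitch p_b = π·m·cos α = 6.208326
CR = (16.890592 + 29.178816 − 107.583500·sin 18.91700°)/6.208326 = 1.802586
contact ratio ≈ 1.8026

1.8026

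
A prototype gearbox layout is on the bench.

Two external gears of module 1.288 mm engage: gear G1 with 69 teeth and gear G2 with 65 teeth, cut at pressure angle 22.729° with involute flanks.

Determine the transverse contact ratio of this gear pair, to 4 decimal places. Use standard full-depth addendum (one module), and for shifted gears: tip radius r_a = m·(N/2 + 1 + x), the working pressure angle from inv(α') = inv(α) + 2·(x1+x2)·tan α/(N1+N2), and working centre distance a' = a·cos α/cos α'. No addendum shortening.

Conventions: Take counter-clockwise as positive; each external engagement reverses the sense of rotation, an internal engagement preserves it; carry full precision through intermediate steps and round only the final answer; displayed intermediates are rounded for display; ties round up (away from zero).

1.6589

recognized (one external pair, fixed centres): single-mesh tooth geometry, m = 1.288, N1 = 69, N2 = 65
base radii: r_b1 = 40.985218, r_b2 = 38.609263
tip radii: r_a1 = 45.724000, r_a2 = 43.148000
no profile shift: α' = α, a' = a
action lengths: √(r_a1²−r_b1²) = 20.270572, √(r_a2²−r_b2²) = 19.263299
base pitch p_b = π·m·cos α = 3.732141
CR = (20.270572 + 19.263299 − 86.296000·sin 22.72900°)/3.732141 = 1.658949
contact ratio ≈ 1.6589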